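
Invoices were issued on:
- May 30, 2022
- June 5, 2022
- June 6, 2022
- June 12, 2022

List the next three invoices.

June 13, 2022; June 19, 2022; June 20, 2022

Every event lands on a Monday or Sunday (gaps cycle 6, 1, 6).
So the schedule is: every Monday and Sunday.
The following Monday is June 13, 2022.
The following Sunday is June 19, 2022.
Next Monday: June 20, 2022.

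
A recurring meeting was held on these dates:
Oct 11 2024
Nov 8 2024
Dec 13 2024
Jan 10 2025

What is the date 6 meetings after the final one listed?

These are Fridays at 28- or 35-day spacing (28, 35, 28).
The pattern: 2nd Friday of the month.
February 2025 — 2nd Friday is Feb 14 2025.
March 2025 — 2nd Friday is Mar 14 2025.
April 2025 — 2nd Friday is Apr 11 2025.
2nd Friday of May 2025: May 9 2025.
June 2025 — 2nd Friday is Jun 13 2025.
July 2025 — 2nd Friday is Jul 11 2025.

Jul 11 2025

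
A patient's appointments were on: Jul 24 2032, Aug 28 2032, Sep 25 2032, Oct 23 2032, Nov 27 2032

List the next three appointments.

Dec 25 2032, Jan 22 2033, Feb 26 2033

All dates are Saturdays, 35, 28, 28, 35 days apart.
Specifically, the 4th Saturday of each month.
4th Saturday of December 2032: Dec 25 2032.
4th Saturday of January 2033: Jan 22 2033.
4th Saturday of February 2033: Feb 26 2033.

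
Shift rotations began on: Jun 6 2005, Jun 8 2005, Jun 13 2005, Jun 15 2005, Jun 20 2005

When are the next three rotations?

Jun 22 2005, Jun 27 2005, Jun 29 2005

Gaps: 2, 5, 2, 5 days — not constant, but cyclic with period 2.
The events fall on every Monday and Wednesday.
The following Wednesday is Jun 22 2005.
The following Monday is Jun 27 2005.
Next Wednesday: Jun 29 2005.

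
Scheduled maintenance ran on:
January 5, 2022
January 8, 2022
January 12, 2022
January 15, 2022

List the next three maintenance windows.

Gaps: 3, 4, 3 days — not constant, but cyclic with period 2.
The events fall on every Wednesday and Saturday.
Next Wednesday: January 19, 2022.
The following Saturday is January 22, 2022.
Next Wednesday: January 26, 2022.

January 19, 2022; January 22, 2022; January 26, 2022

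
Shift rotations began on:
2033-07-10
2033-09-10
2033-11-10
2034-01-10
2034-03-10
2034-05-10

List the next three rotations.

Each date is the 10th; the gaps (62, 61, 61, 59, 61) track the month lengths.
The rule is the 10th of every 2 months.
Next: July 2034 → 2034-07-10.
Next: September 2034 → 2034-09-10.
Next: November 2034 → 2034-11-10.

2034-07-10, 2034-09-10, 2034-11-10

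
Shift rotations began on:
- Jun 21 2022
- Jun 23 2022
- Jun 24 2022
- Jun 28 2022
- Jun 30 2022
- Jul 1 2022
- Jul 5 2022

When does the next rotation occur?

Jul 7 2022

Every event lands on a Tuesday or Thursday or Friday (gaps cycle 2, 1, 4, 2, 1, 4).
So the schedule is: every Tuesday, Thursday and Friday.
The following Thursday is Jul 7 2022.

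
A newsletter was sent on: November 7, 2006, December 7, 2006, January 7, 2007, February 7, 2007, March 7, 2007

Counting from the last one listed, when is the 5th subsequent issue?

Gaps: 30, 31, 31, 28 days — not constant. Every event is on the 7th of the month.
Pattern: the 7th of each month.
Next: April 2007 → April 7, 2007.
Next: May 2007 → May 7, 2007.
June 2007: June 7, 2007.
Next: July 2007 → July 7, 2007.
Next: August 2007 → August 7, 2007.

August 7, 2007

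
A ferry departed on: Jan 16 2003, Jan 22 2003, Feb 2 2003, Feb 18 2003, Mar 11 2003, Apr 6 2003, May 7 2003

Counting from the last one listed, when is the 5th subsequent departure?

The spacing grows by 5 each time: 6, 11, 16, 21, 26, 31 days.
Next gap: 36 days. May 7 2003 + 36 days = Jun 12 2003.
Next gap: 41 days. Jun 12 2003 + 41 days = Jul 23 2003.
Next gap: 46 days. Jul 23 2003 + 46 days = Sep 7 2003.
Next gap: 51 days. Sep 7 2003 + 51 days = Oct 28 2003.
Next gap: 56 days. Oct 28 2003 + 56 days = Dec 23 2003.

Dec 23 2003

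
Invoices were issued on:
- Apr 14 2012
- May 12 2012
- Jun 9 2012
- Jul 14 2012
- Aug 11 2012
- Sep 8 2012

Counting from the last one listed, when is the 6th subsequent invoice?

Mar 9 2013

All dates are Saturdays, 28, 28, 35, 28, 28 days apart.
Specifically, the 2nd Saturday of each month.
2nd Saturday of October 2012: Oct 13 2012.
2nd Saturday of November 2012: Nov 10 2012.
December 2012 — 2nd Saturday is Dec 8 2012.
2nd Saturday of January 2013: Jan 12 2013.
2nd Saturday of February 2013: Feb 9 2013.
March 2013 — 2nd Saturday is Mar 9 2013.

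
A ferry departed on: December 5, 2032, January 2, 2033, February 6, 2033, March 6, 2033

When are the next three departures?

April 3, 2033; May 1, 2033; June 5, 2033

Gaps: 28, 35, 28 days — a mix of 28 and 35. Every date is a Sunday.
Each is the 1st Sunday of its month.
April 2033 — 1st Sunday is April 3, 2033.
1st Sunday of May 2033: May 1, 2033.
1st Sunday of June 2033: June 5, 2033.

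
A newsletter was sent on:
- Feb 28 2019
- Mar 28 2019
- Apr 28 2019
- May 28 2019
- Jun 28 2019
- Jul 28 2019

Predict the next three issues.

Aug 28 2019, Sep 28 2019, Oct 28 2019

Each date is the 28th; the gaps (28, 31, 30, 31, 30) track the month lengths.
The rule is the 28th of each month.
August 2019: Aug 28 2019.
Next: September 2019 → Sep 28 2019.
October 2019: Oct 28 2019.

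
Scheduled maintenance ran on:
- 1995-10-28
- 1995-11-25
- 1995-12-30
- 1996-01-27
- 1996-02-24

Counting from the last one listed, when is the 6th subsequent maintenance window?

These are Saturdays with 28, 35, 28, 28-day gaps.
Each is the final Saturday of its month — 1995-12-30 is past the 28th, so '4th Saturday' doesn't fit.
March 1996 ends with Saturday 1996-03-30.
April 1996 ends with Saturday 1996-04-27.
Last Saturday of May 1996: 1996-05-25.
June 1996 ends with Saturday 1996-06-29.
July 1996 ends with Saturday 1996-07-27.
August 1996 ends with Saturday 1996-08-31.

1996-08-31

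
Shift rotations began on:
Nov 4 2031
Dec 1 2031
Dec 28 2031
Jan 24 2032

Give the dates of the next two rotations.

Feb 20 2032, Mar 18 2032

Gaps between consecutive events: 27, 27, 27 days — a constant 27-day interval.
Jan 24 2032 + 27 days = Feb 20 2032.
Feb 20 2032 + 27 days = Mar 18 2032.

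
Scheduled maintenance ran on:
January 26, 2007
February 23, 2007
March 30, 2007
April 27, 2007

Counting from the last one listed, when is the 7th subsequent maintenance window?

November 30, 2007

All Fridays; the gaps (28, 35, 28) vary with month length.
This is the last Friday of each month.
Last Friday of May 2007: May 25, 2007.
June 2007 ends with Friday June 29, 2007.
Last Friday of July 2007: July 27, 2007.
Last Friday of August 2007: August 31, 2007.
Last Friday of September 2007: September 28, 2007.
Last Friday of October 2007: October 26, 2007.
November 2007 ends with Friday November 30, 2007.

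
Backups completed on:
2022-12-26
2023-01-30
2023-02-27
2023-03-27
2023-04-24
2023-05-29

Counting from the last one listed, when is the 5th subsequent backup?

2023-10-30

Every date is a Monday; gaps 35, 28, 28, 28, 35 days.
Each is the last Monday of its month (at least one falls on the 29th or later, ruling out '4th Monday').
Last Monday of June 2023: 2023-06-26.
Last Monday of July 2023: 2023-07-31.
Last Monday of August 2023: 2023-08-28.
Last Monday of September 2023: 2023-09-25.
October 2023 ends with Monday 2023-10-30.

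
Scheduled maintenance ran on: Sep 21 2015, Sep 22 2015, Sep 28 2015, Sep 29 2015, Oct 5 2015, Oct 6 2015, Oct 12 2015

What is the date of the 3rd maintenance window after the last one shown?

Oct 20 2015

Gaps: 1, 6, 1, 6, 1, 6 days — not constant, but cyclic with period 2.
The events fall on every Monday and Tuesday.
The following Tuesday is Oct 13 2015.
The following Monday is Oct 19 2015.
The following Tuesday is Oct 20 2015.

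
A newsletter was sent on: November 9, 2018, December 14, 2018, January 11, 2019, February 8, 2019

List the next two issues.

Gaps: 35, 28, 28 days — a mix of 28 and 35. Every date is a Friday.
Each is the 2nd Friday of its month.
March 2019 — 2nd Friday is March 8, 2019.
April 2019 — 2nd Friday is April 12, 2019.

March 8, 2019; April 12, 2019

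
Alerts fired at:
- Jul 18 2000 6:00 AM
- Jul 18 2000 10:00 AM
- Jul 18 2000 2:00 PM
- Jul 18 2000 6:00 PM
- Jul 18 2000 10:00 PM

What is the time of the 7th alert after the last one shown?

Gaps: 4, 4, 4, 4 hours — each event is 4 hours after the previous one.
Jul 18 2000 10:00 PM + 4 h = Jul 19 2000 2:00 AM.
Jul 19 2000 2:00 AM + 4 h = Jul 19 2000 6:00 AM.
Jul 19 2000 6:00 AM + 4 h = Jul 19 2000 10:00 AM.
Jul 19 2000 10:00 AM + 4 h = Jul 19 2000 2:00 PM.
Jul 19 2000 2:00 PM + 4 h = Jul 19 2000 6:00 PM.
Jul 19 2000 6:00 PM + 4 h = Jul 19 2000 10:00 PM.
Jul 19 2000 10:00 PM + 4 h = Jul 20 2000 2:00 AM.

Jul 20 2000 2:00 AM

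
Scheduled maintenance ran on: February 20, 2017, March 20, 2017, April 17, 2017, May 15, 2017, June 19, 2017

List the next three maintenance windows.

These are Mondays at 28- or 35-day spacing (28, 28, 28, 35).
The pattern: 3rd Monday of the month.
July 2017 — 3rd Monday is July 17, 2017.
August 2017 — 3rd Monday is August 21, 2017.
September 2017 — 3rd Monday is September 18, 2017.

July 17, 2017; August 21, 2017; September 18, 2017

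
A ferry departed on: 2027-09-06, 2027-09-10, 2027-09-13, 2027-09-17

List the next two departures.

2027-09-20, 2027-09-24

The gap pattern 4, 3, 4 repeats every 2 events.
These are the Mondays and Fridays of each week.
Next Monday: 2027-09-20.
The following Friday is 2027-09-24.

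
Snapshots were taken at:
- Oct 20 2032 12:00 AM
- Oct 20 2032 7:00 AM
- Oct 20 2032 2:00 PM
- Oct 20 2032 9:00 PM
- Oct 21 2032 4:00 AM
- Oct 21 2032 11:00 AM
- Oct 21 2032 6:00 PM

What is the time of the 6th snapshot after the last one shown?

The interval is a steady 7 hours (7, 7, 7, 7, 7, 7).
Oct 21 2032 6:00 PM + 7 h = Oct 22 2032 1:00 AM.
Oct 22 2032 1:00 AM + 7 h = Oct 22 2032 8:00 AM.
Oct 22 2032 8:00 AM + 7 h = Oct 22 2032 3:00 PM.
Oct 22 2032 3:00 PM + 7 h = Oct 22 2032 10:00 PM.
Oct 22 2032 10:00 PM + 7 h = Oct 23 2032 5:00 AM.
Oct 23 2032 5:00 AM + 7 h = Oct 23 2032 12:00 PM.

Oct 23 2032 12:00 PM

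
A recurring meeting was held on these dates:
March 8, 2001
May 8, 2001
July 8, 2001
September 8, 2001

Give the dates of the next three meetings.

Gaps: 61, 61, 62 days — not constant. Every event is on the 8th of the month.
Pattern: the 8th of every 2 months.
November 2001: November 8, 2001.
Next: January 2002 → January 8, 2002.
Next: March 2002 → March 8, 2002.

November 8, 2001; January 8, 2002; March 8, 2002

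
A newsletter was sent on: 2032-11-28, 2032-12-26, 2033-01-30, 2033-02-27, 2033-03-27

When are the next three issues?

2033-04-24, 2033-05-29, 2033-06-26

These are Sundays with 28, 35, 28, 28-day gaps.
Each is the final Sunday of its month — 2033-01-30 is past the 28th, so '4th Sunday' doesn't fit.
Last Sunday of April 2033: 2033-04-24.
Last Sunday of May 2033: 2033-05-29.
Last Sunday of June 2033: 2033-06-26.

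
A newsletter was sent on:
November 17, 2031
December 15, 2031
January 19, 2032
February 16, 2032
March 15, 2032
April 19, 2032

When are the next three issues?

May 17, 2032; June 21, 2032; July 19, 2032

All dates are Mondays, 28, 35, 28, 28, 35 days apart.
Specifically, the 3rd Monday of each month.
3rd Monday of May 2032: May 17, 2032.
3rd Monday of June 2032: June 21, 2032.
3rd Monday of July 2032: July 19, 2032.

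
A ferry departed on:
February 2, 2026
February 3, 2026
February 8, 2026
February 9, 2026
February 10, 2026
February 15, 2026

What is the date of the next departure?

Every event lands on a Monday or Tuesday or Sunday (gaps cycle 1, 5, 1, 1, 5).
So the schedule is: every Monday, Tuesday and Sunday.
The following Monday is February 16, 2026.

February 16, 2026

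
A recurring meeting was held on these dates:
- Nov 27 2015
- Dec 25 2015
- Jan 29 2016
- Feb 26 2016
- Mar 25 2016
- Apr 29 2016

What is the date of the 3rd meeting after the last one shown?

Every date is a Friday; gaps 28, 35, 28, 28, 35 days.
Each is the last Friday of its month (at least one falls on the 29th or later, ruling out '4th Friday').
Last Friday of May 2016: May 27 2016.
Last Friday of June 2016: Jun 24 2016.
July 2016 ends with Friday Jul 29 2016.

Jul 29 2016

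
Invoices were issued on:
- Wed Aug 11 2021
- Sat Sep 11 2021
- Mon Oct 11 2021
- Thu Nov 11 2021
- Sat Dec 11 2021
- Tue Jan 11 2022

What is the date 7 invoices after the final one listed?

Thu Aug 11 2022

Gaps: 31, 30, 31, 30, 31 days — not constant. Every event is on the 11th of the month.
Pattern: the 11th of each month.
Next: February 2022 → Fri Feb 11 2022.
Next: March 2022 → Fri Mar 11 2022.
April 2022: Mon Apr 11 2022.
Next: May 2022 → Wed May 11 2022.
June 2022: Sat Jun 11 2022.
July 2022: Mon Jul 11 2022.
August 2022: Thu Aug 11 2022.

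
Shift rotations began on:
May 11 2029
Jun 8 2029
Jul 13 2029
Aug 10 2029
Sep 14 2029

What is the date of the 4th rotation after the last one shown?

All dates are Fridays, 28, 35, 28, 35 days apart.
Specifically, the 2nd Friday of each month.
2nd Friday of October 2029: Oct 12 2029.
November 2029 — 2nd Friday is Nov 9 2029.
December 2029 — 2nd Friday is Dec 14 2029.
2nd Friday of January 2030: Jan 11 2030.

Jan 11 2030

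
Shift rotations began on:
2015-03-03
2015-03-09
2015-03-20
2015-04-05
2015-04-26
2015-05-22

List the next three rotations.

Intervals are 6, 11, 16, 21, 26 days — an arithmetic progression with common difference 5.
Next gap: 31 days. 2015-05-22 + 31 days = 2015-06-22.
Next gap: 36 days. 2015-06-22 + 36 days = 2015-07-28.
Next gap: 41 days. 2015-07-28 + 41 days = 2015-09-07.

2015-06-22, 2015-07-28, 2015-09-07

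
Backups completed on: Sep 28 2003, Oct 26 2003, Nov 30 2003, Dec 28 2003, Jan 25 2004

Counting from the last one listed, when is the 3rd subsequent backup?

Apr 25 2004

All Sundays; the gaps (28, 35, 28, 28) vary with month length.
This is the last Sunday of each month.
February 2004 ends with Sunday Feb 29 2004.
Last Sunday of March 2004: Mar 28 2004.
Last Sunday of April 2004: Apr 25 2004.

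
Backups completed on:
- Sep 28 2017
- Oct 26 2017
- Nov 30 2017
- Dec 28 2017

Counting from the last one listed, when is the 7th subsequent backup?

All Thursdays; the gaps (28, 35, 28) vary with month length.
This is the last Thursday of each month.
Last Thursday of January 2018: Jan 25 2018.
Last Thursday of February 2018: Feb 22 2018.
Last Thursday of March 2018: Mar 29 2018.
Last Thursday of April 2018: Apr 26 2018.
Last Thursday of May 2018: May 31 2018.
Last Thursday of June 2018: Jun 28 2018.
July 2018 ends with Thursday Jul 26 2018.

Jul 26 2018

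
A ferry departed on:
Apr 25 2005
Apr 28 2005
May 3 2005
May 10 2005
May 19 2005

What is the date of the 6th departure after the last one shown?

Intervals are 3, 5, 7, 9 days — an arithmetic progression with common difference 2.
Next gap: 11 days. May 19 2005 + 11 days = May 30 2005.
Next gap: 13 days. May 30 2005 + 13 days = Jun 12 2005.
Next gap: 15 days. Jun 12 2005 + 15 days = Jun 27 2005.
Next gap: 17 days. Jun 27 2005 + 17 days = Jul 14 2005.
Next gap: 19 days. Jul 14 2005 + 19 days = Aug 2 2005.
Next gap: 21 days. Aug 2 2005 + 21 days = Aug 23 2005.

Aug 23 2005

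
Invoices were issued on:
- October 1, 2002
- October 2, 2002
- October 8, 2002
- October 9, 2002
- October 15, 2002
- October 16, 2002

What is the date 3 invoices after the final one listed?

October 29, 2002

The gap pattern 1, 6, 1, 6, 1 repeats every 2 events.
These are the Tuesdays and Wednesdays of each week.
Next Tuesday: October 22, 2002.
The following Wednesday is October 23, 2002.
Next Tuesday: October 29, 2002.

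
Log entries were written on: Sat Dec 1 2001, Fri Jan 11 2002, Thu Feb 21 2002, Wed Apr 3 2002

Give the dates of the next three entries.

Gaps between consecutive events: 41, 41, 41 days — a constant 41-day interval.
Wed Apr 3 2002 + 41 days = Tue May 14 2002.
Tue May 14 2002 + 41 days = Mon Jun 24 2002.
Mon Jun 24 2002 + 41 days = Sun Aug 4 2002.

Tue May 14 2002, Mon Jun 24 2002, Sun Aug 4 2002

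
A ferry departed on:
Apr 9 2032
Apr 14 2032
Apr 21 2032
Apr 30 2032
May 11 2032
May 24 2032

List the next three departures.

Jun 8 2032, Jun 25 2032, Jul 14 2032

The spacing grows by 2 each time: 5, 7, 9, 11, 13 days.
Next gap: 15 days. May 24 2032 + 15 days = Jun 8 2032.
Next gap: 17 days. Jun 8 2032 + 17 days = Jun 25 2032.
Next gap: 19 days. Jun 25 2032 + 19 days = Jul 14 2032.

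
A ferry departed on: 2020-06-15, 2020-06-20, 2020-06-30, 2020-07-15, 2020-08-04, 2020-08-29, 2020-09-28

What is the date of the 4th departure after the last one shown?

Gaps: 5, 10, 15, 20, 25, 30 days — each gap is 5 larger than the previous one.
Next gap: 35 days. 2020-09-28 + 35 days = 2020-11-02.
Next gap: 40 days. 2020-11-02 + 40 days = 2020-12-12.
Next gap: 45 days. 2020-12-12 + 45 days = 2021-01-26.
Next gap: 50 days. 2021-01-26 + 50 days = 2021-03-17.

2021-03-17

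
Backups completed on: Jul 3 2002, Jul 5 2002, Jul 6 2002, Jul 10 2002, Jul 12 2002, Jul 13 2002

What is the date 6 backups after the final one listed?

Jul 27 2002

Gaps: 2, 1, 4, 2, 1 days — not constant, but cyclic with period 3.
The events fall on every Wednesday, Friday and Saturday.
Next Wednesday: Jul 17 2002.
Next Friday: Jul 19 2002.
The following Saturday is Jul 20 2002.
Next Wednesday: Jul 24 2002.
The following Friday is Jul 26 2002.
Next Saturday: Jul 27 2002.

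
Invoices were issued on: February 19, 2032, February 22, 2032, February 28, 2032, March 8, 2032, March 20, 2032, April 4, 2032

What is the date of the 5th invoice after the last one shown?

August 2, 2032

Intervals are 3, 6, 9, 12, 15 days — an arithmetic progression with common difference 3.
Next gap: 18 days. April 4, 2032 + 18 days = April 22, 2032.
Next gap: 21 days. April 22, 2032 + 21 days = May 13, 2032.
Next gap: 24 days. May 13, 2032 + 24 days = June 6, 2032.
Next gap: 27 days. June 6, 2032 + 27 days = July 3, 2032.
Next gap: 30 days. July 3, 2032 + 30 days = August 2, 2032.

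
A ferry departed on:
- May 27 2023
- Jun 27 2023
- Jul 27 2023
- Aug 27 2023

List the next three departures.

Each date is the 27th; the gaps (31, 30, 31) track the month lengths.
The rule is the 27th of each month.
Next: September 2023 → Sep 27 2023.
October 2023: Oct 27 2023.
November 2023: Nov 27 2023.

Sep 27 2023, Oct 27 2023, Nov 27 2023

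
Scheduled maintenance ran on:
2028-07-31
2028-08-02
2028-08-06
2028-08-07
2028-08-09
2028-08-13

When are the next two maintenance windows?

Every event lands on a Monday or Wednesday or Sunday (gaps cycle 2, 4, 1, 2, 4).
So the schedule is: every Monday, Wednesday and Sunday.
Next Monday: 2028-08-14.
The following Wednesday is 2028-08-16.

2028-08-14, 2028-08-16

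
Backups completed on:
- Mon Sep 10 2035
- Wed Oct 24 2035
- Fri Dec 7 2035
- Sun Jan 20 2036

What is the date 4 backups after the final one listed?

Mon Jul 14 2036

Every event comes 44 days after the last (44, 44, 44).
Sun Jan 20 2036 + 44 days = Tue Mar 4 2036.
Tue Mar 4 2036 + 44 days = Thu Apr 17 2036.
Thu Apr 17 2036 + 44 days = Sat May 31 2036.
Sat May 31 2036 + 44 days = Mon Jul 14 2036.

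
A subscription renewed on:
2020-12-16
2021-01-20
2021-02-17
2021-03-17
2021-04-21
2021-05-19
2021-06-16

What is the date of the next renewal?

Gaps: 35, 28, 28, 35, 28, 28 days — a mix of 28 and 35. Every date is a Wednesday.
Each is the 3rd Wednesday of its month.
3rd Wednesday of July 2021: 2021-07-21.

2021-07-21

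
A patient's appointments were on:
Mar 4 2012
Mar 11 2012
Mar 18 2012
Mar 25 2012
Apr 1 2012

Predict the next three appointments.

Apr 8 2012, Apr 15 2012, Apr 22 2012

Gaps between consecutive events: 7, 7, 7, 7 days — a constant 7-day interval.
Apr 1 2012 + 7 days = Apr 8 2012.
Apr 8 2012 + 7 days = Apr 15 2012.
Apr 15 2012 + 7 days = Apr 22 2012.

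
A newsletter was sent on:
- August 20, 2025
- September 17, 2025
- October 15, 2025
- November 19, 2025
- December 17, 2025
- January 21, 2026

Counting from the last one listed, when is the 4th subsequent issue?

May 20, 2026

All dates are Wednesdays, 28, 28, 35, 28, 35 days apart.
Specifically, the 3rd Wednesday of each month.
February 2026 — 3rd Wednesday is February 18, 2026.
March 2026 — 3rd Wednesday is March 18, 2026.
April 2026 — 3rd Wednesday is April 15, 2026.
3rd Wednesday of May 2026: May 20, 2026.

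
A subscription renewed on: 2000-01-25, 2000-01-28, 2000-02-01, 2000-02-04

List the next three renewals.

2000-02-08, 2000-02-11, 2000-02-15

The gap pattern 3, 4, 3 repeats every 2 events.
These are the Tuesdays and Fridays of each week.
The following Tuesday is 2000-02-08.
The following Friday is 2000-02-11.
The following Tuesday is 2000-02-15.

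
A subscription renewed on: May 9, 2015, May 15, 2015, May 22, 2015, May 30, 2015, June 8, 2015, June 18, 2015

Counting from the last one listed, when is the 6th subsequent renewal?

Gaps: 6, 7, 8, 9, 10 days — each gap is 1 larger than the previous one.
Next gap: 11 days. June 18, 2015 + 11 days = June 29, 2015.
Next gap: 12 days. June 29, 2015 + 12 days = July 11, 2015.
Next gap: 13 days. July 11, 2015 + 13 days = July 24, 2015.
Next gap: 14 days. July 24, 2015 + 14 days = August 7, 2015.
Next gap: 15 days. August 7, 2015 + 15 days = August 22, 2015.
Next gap: 16 days. August 22, 2015 + 16 days = September 7, 2015.

September 7, 2015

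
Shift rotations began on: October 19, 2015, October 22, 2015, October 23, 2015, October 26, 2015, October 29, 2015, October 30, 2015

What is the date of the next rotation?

November 2, 2015

Every event lands on a Monday or Thursday or Friday (gaps cycle 3, 1, 3, 3, 1).
So the schedule is: every Monday, Thursday and Friday.
Next Monday: November 2, 2015.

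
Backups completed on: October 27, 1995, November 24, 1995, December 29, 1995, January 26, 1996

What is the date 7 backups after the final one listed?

August 30, 1996

Every date is a Friday; gaps 28, 35, 28 days.
Each is the last Friday of its month (at least one falls on the 29th or later, ruling out '4th Friday').
Last Friday of February 1996: February 23, 1996.
Last Friday of March 1996: March 29, 1996.
Last Friday of April 1996: April 26, 1996.
May 1996 ends with Friday May 31, 1996.
June 1996 ends with Friday June 28, 1996.
July 1996 ends with Friday July 26, 1996.
Last Friday of August 1996: August 30, 1996.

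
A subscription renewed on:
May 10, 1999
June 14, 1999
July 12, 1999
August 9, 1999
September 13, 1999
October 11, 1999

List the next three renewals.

All dates are Mondays, 35, 28, 28, 35, 28 days apart.
Specifically, the 2nd Monday of each month.
November 1999 — 2nd Monday is November 8, 1999.
2nd Monday of December 1999: December 13, 1999.
January 2000 — 2nd Monday is January 10, 2000.

November 8, 1999; December 13, 1999; January 10, 2000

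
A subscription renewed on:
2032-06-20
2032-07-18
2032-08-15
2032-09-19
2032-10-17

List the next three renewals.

All dates are Sundays, 28, 28, 35, 28 days apart.
Specifically, the 3rd Sunday of each month.
3rd Sunday of November 2032: 2032-11-21.
December 2032 — 3rd Sunday is 2032-12-19.
3rd Sunday of January 2033: 2033-01-16.

2032-11-21, 2032-12-19, 2033-01-16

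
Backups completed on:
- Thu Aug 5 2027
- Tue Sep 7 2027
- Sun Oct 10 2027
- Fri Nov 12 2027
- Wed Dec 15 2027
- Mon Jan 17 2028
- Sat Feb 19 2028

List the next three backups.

Thu Mar 23 2028, Tue Apr 25 2028, Sun May 28 2028

Every event comes 33 days after the last (33, 33, 33, 33, 33, 33).
Sat Feb 19 2028 + 33 days = Thu Mar 23 2028.
Thu Mar 23 2028 + 33 days = Tue Apr 25 2028.
Tue Apr 25 2028 + 33 days = Sun May 28 2028.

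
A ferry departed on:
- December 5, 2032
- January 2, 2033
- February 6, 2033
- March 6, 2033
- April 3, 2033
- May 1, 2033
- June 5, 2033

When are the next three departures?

July 3, 2033; August 7, 2033; September 4, 2033

These are Sundays at 28- or 35-day spacing (28, 35, 28, 28, 28, 35).
The pattern: 1st Sunday of the month.
July 2033 — 1st Sunday is July 3, 2033.
August 2033 — 1st Sunday is August 7, 2033.
1st Sunday of September 2033: September 4, 2033.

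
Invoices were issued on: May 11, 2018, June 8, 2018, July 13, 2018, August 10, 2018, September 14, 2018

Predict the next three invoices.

All dates are Fridays, 28, 35, 28, 35 days apart.
Specifically, the 2nd Friday of each month.
October 2018 — 2nd Friday is October 12, 2018.
2nd Friday of November 2018: November 9, 2018.
December 2018 — 2nd Friday is December 14, 2018.

October 12, 2018; November 9, 2018; December 14, 2018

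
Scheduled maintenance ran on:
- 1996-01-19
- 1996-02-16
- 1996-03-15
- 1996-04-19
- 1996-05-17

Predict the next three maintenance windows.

1996-06-21, 1996-07-19, 1996-08-16

These are Fridays at 28- or 35-day spacing (28, 28, 35, 28).
The pattern: 3rd Friday of the month.
3rd Friday of June 1996: 1996-06-21.
July 1996 — 3rd Friday is 1996-07-19.
3rd Friday of August 1996: 1996-08-16.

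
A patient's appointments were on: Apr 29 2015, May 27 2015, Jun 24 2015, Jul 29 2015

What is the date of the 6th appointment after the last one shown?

Jan 27 2016

Every date is a Wednesday; gaps 28, 28, 35 days.
Each is the last Wednesday of its month (at least one falls on the 29th or later, ruling out '4th Wednesday').
Last Wednesday of August 2015: Aug 26 2015.
September 2015 ends with Wednesday Sep 30 2015.
October 2015 ends with Wednesday Oct 28 2015.
November 2015 ends with Wednesday Nov 25 2015.
Last Wednesday of December 2015: Dec 30 2015.
Last Wednesday of January 2016: Jan 27 2016.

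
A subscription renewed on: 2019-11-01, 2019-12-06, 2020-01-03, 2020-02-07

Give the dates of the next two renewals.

Gaps: 35, 28, 35 days — a mix of 28 and 35. Every date is a Friday.
Each is the 1st Friday of its month.
March 2020 — 1st Friday is 2020-03-06.
1st Friday of April 2020: 2020-04-03.

2020-03-06, 2020-04-03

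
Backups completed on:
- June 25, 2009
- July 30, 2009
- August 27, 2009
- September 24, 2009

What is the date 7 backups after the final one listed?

April 29, 2010

These are Thursdays with 35, 28, 28-day gaps.
Each is the final Thursday of its month — July 30, 2009 is past the 28th, so '4th Thursday' doesn't fit.
Last Thursday of October 2009: October 29, 2009.
Last Thursday of November 2009: November 26, 2009.
Last Thursday of December 2009: December 31, 2009.
Last Thursday of January 2010: January 28, 2010.
Last Thursday of February 2010: February 25, 2010.
March 2010 ends with Thursday March 25, 2010.
Last Thursday of April 2010: April 29, 2010.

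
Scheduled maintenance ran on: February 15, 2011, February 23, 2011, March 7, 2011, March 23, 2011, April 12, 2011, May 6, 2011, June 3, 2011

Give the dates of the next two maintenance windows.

July 5, 2011; August 10, 2011

Gaps: 8, 12, 16, 20, 24, 28 days — each gap is 4 larger than the previous one.
Next gap: 32 days. June 3, 2011 + 32 days = July 5, 2011.
Next gap: 36 days. July 5, 2011 + 36 days = August 10, 2011.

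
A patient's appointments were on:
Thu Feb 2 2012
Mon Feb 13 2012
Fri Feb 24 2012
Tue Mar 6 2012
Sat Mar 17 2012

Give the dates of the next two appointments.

The spacing is 11, 11, 11, 11 days — always 11 days.
Sat Mar 17 2012 + 11 days = Wed Mar 28 2012.
Wed Mar 28 2012 + 11 days = Sun Apr 8 2012.

Wed Mar 28 2012, Sun Apr 8 2012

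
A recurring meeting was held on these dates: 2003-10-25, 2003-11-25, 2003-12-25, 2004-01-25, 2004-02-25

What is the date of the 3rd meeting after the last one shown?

2004-05-25

Gaps: 31, 30, 31, 31 days — not constant. Every event is on the 25th of the month.
Pattern: the 25th of each month.
March 2004: 2004-03-25.
Next: April 2004 → 2004-04-25.
Next: May 2004 → 2004-05-25.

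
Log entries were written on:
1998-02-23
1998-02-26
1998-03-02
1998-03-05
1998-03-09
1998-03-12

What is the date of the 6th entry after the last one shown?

The gap pattern 3, 4, 3, 4, 3 repeats every 2 events.
These are the Mondays and Thursdays of each week.
The following Monday is 1998-03-16.
Next Thursday: 1998-03-19.
Next Monday: 1998-03-23.
The following Thursday is 1998-03-26.
The following Monday is 1998-03-30.
The following Thursday is 1998-04-02.

1998-04-02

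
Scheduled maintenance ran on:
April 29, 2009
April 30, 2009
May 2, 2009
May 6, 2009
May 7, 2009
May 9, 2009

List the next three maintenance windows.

May 13, 2009; May 14, 2009; May 16, 2009

Gaps: 1, 2, 4, 1, 2 days — not constant, but cyclic with period 3.
The events fall on every Wednesday, Thursday and Saturday.
Next Wednesday: May 13, 2009.
Next Thursday: May 14, 2009.
Next Saturday: May 16, 2009.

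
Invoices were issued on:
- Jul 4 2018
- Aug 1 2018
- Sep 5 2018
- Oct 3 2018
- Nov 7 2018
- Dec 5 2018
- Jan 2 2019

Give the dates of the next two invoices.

These are Wednesdays at 28- or 35-day spacing (28, 35, 28, 35, 28, 28).
The pattern: 1st Wednesday of the month.
1st Wednesday of February 2019: Feb 6 2019.
1st Wednesday of March 2019: Mar 6 2019.

Feb 6 2019, Mar 6 2019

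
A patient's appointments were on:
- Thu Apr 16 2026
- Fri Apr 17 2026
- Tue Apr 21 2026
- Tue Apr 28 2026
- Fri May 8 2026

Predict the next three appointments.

The spacing grows by 3 each time: 1, 4, 7, 10 days.
Next gap: 13 days. Fri May 8 2026 + 13 days = Thu May 21 2026.
Next gap: 16 days. Thu May 21 2026 + 16 days = Sat Jun 6 2026.
Next gap: 19 days. Sat Jun 6 2026 + 19 days = Thu Jun 25 2026.

Thu May 21 2026, Sat Jun 6 2026, Thu Jun 25 2026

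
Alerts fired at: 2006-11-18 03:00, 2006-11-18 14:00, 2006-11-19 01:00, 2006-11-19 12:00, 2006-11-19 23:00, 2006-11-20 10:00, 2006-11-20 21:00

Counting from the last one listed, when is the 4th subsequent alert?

2006-11-22 17:00

Spacing: 11, 11, 11, 11, 11, 11 h — constant 11 h.
2006-11-20 21:00 + 11 h = 2006-11-21 08:00.
2006-11-21 08:00 + 11 h = 2006-11-21 19:00.
2006-11-21 19:00 + 11 h = 2006-11-22 06:00.
2006-11-22 06:00 + 11 h = 2006-11-22 17:00.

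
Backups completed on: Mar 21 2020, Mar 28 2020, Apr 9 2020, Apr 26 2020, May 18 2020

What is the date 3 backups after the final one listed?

Gaps: 7, 12, 17, 22 days — each gap is 5 larger than the previous one.
Next gap: 27 days. May 18 2020 + 27 days = Jun 14 2020.
Next gap: 32 days. Jun 14 2020 + 32 days = Jul 16 2020.
Next gap: 37 days. Jul 16 2020 + 37 days = Aug 22 2020.

Aug 22 2020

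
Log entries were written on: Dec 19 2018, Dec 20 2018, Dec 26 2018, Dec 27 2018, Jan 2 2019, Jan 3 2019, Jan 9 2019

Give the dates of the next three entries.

Jan 10 2019, Jan 16 2019, Jan 17 2019

The gap pattern 1, 6, 1, 6, 1, 6 repeats every 2 events.
These are the Wednesdays and Thursdays of each week.
The following Thursday is Jan 10 2019.
The following Wednesday is Jan 16 2019.
Next Thursday: Jan 17 2019.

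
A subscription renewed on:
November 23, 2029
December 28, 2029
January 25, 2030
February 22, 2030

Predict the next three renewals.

These are Fridays at 28- or 35-day spacing (35, 28, 28).
The pattern: 4th Friday of the month.
4th Friday of March 2030: March 22, 2030.
April 2030 — 4th Friday is April 26, 2030.
4th Friday of May 2030: May 24, 2030.

March 22, 2030; April 26, 2030; May 24, 2030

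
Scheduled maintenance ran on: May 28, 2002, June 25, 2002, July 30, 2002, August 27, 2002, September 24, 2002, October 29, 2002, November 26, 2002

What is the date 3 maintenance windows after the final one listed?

These are Tuesdays with 28, 35, 28, 28, 35, 28-day gaps.
Each is the final Tuesday of its month — July 30, 2002 is past the 28th, so '4th Tuesday' doesn't fit.
Last Tuesday of December 2002: December 31, 2002.
Last Tuesday of January 2003: January 28, 2003.
Last Tuesday of February 2003: February 25, 2003.

February 25, 2003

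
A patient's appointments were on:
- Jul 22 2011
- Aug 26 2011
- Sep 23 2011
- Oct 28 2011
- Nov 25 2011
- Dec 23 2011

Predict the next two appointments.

All dates are Fridays, 35, 28, 35, 28, 28 days apart.
Specifically, the 4th Friday of each month.
4th Friday of January 2012: Jan 27 2012.
February 2012 — 4th Friday is Feb 24 2012.

Jan 27 2012, Feb 24 2012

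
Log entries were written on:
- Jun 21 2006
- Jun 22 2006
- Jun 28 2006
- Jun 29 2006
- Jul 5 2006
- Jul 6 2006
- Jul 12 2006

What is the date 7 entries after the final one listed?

The gap pattern 1, 6, 1, 6, 1, 6 repeats every 2 events.
These are the Wednesdays and Thursdays of each week.
The following Thursday is Jul 13 2006.
The following Wednesday is Jul 19 2006.
Next Thursday: Jul 20 2006.
Next Wednesday: Jul 26 2006.
The following Thursday is Jul 27 2006.
The following Wednesday is Aug 2 2006.
Next Thursday: Aug 3 2006.

Aug 3 2006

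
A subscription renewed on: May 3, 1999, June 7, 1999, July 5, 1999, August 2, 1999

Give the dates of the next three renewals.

All dates are Mondays, 35, 28, 28 days apart.
Specifically, the 1st Monday of each month.
September 1999 — 1st Monday is September 6, 1999.
October 1999 — 1st Monday is October 4, 1999.
November 1999 — 1st Monday is November 1, 1999.

September 6, 1999; October 4, 1999; November 1, 1999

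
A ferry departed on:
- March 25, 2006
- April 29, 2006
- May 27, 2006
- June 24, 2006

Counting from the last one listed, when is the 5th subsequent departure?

All Saturdays; the gaps (35, 28, 28) vary with month length.
This is the last Saturday of each month.
Last Saturday of July 2006: July 29, 2006.
Last Saturday of August 2006: August 26, 2006.
September 2006 ends with Saturday September 30, 2006.
October 2006 ends with Saturday October 28, 2006.
November 2006 ends with Saturday November 25, 2006.

November 25, 2006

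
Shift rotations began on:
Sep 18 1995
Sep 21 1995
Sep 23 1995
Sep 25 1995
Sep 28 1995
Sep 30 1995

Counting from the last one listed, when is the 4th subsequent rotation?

The gap pattern 3, 2, 2, 3, 2 repeats every 3 events.
These are the Mondays, Thursdays and Saturdays of each week.
The following Monday is Oct 2 1995.
Next Thursday: Oct 5 1995.
The following Saturday is Oct 7 1995.
Next Monday: Oct 9 1995.

Oct 9 1995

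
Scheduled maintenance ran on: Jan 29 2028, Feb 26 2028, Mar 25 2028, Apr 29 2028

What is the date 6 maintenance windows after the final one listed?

All Saturdays; the gaps (28, 28, 35) vary with month length.
This is the last Saturday of each month.
Last Saturday of May 2028: May 27 2028.
Last Saturday of June 2028: Jun 24 2028.
July 2028 ends with Saturday Jul 29 2028.
August 2028 ends with Saturday Aug 26 2028.
Last Saturday of September 2028: Sep 30 2028.
Last Saturday of October 2028: Oct 28 2028.

Oct 28 2028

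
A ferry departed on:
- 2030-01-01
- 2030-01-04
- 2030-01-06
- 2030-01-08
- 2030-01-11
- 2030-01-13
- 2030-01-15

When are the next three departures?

2030-01-18, 2030-01-20, 2030-01-22

The gap pattern 3, 2, 2, 3, 2, 2 repeats every 3 events.
These are the Tuesdays, Fridays and Sundays of each week.
The following Friday is 2030-01-18.
Next Sunday: 2030-01-20.
Next Tuesday: 2030-01-22.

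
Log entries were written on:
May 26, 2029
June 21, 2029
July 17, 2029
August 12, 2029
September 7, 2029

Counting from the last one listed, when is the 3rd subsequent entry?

November 24, 2029

Every event comes 26 days after the last (26, 26, 26, 26).
September 7, 2029 + 26 days = October 3, 2029.
October 3, 2029 + 26 days = October 29, 2029.
October 29, 2029 + 26 days = November 24, 2029.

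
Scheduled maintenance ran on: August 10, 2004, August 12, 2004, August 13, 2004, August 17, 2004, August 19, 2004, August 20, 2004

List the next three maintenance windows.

Every event lands on a Tuesday or Thursday or Friday (gaps cycle 2, 1, 4, 2, 1).
So the schedule is: every Tuesday, Thursday and Friday.
Next Tuesday: August 24, 2004.
Next Thursday: August 26, 2004.
Next Friday: August 27, 2004.

August 24, 2004; August 26, 2004; August 27, 2004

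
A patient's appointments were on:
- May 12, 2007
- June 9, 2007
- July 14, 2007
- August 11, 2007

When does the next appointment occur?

These are Saturdays at 28- or 35-day spacing (28, 35, 28).
The pattern: 2nd Saturday of the month.
September 2007 — 2nd Saturday is September 8, 2007.

September 8, 2007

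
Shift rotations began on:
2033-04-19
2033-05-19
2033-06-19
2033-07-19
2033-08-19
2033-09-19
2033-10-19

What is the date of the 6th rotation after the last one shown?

The day-of-month is always 19 (30, 31, 30, 31, 31, 30 days between events).
So this recurs on the 19th of each month.
Next: November 2033 → 2033-11-19.
Next: December 2033 → 2033-12-19.
Next: January 2034 → 2034-01-19.
February 2034: 2034-02-19.
March 2034: 2034-03-19.
Next: April 2034 → 2034-04-19.

2034-04-19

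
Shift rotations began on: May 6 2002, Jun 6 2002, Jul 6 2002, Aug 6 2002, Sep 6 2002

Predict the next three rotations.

Oct 6 2002, Nov 6 2002, Dec 6 2002

The day-of-month is always 6 (31, 30, 31, 31 days between events).
So this recurs on the 6th of each month.
Next: October 2002 → Oct 6 2002.
November 2002: Nov 6 2002.
Next: December 2002 → Dec 6 2002.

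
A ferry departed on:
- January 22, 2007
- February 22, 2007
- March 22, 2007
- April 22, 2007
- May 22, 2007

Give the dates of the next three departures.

The day-of-month is always 22 (31, 28, 31, 30 days between events).
So this recurs on the 22nd of each month.
Next: June 2007 → June 22, 2007.
Next: July 2007 → July 22, 2007.
August 2007: August 22, 2007.

June 22, 2007; July 22, 2007; August 22, 2007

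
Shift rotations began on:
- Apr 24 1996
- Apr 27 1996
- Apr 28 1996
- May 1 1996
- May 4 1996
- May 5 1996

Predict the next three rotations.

The gap pattern 3, 1, 3, 3, 1 repeats every 3 events.
These are the Wednesdays, Saturdays and Sundays of each week.
The following Wednesday is May 8 1996.
Next Saturday: May 11 1996.
Next Sunday: May 12 1996.

May 8 1996, May 11 1996, May 12 1996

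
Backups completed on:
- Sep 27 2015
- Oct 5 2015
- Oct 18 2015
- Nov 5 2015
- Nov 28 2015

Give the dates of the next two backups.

Intervals are 8, 13, 18, 23 days — an arithmetic progression with common difference 5.
Next gap: 28 days. Nov 28 2015 + 28 days = Dec 26 2015.
Next gap: 33 days. Dec 26 2015 + 33 days = Jan 28 2016.

Dec 26 2015, Jan 28 2016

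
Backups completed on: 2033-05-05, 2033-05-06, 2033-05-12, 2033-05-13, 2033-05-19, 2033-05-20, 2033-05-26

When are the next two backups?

The gap pattern 1, 6, 1, 6, 1, 6 repeats every 2 events.
These are the Thursdays and Fridays of each week.
Next Friday: 2033-05-27.
The following Thursday is 2033-06-02.

2033-05-27, 2033-06-02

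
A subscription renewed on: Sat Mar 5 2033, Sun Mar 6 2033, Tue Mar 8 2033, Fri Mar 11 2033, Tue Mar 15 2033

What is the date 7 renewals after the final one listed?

Tue May 10 2033

Intervals are 1, 2, 3, 4 days — an arithmetic progression with common difference 1.
Next gap: 5 days. Tue Mar 15 2033 + 5 days = Sun Mar 20 2033.
Next gap: 6 days. Sun Mar 20 2033 + 6 days = Sat Mar 26 2033.
Next gap: 7 days. Sat Mar 26 2033 + 7 days = Sat Apr 2 2033.
Next gap: 8 days. Sat Apr 2 2033 + 8 days = Sun Apr 10 2033.
Next gap: 9 days. Sun Apr 10 2033 + 9 days = Tue Apr 19 2033.
Next gap: 10 days. Tue Apr 19 2033 + 10 days = Fri Apr 29 2033.
Next gap: 11 days. Fri Apr 29 2033 + 11 days = Tue May 10 2033.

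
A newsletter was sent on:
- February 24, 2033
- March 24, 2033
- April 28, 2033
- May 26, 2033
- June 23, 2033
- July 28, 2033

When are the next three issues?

August 25, 2033; September 22, 2033; October 27, 2033

Gaps: 28, 35, 28, 28, 35 days — a mix of 28 and 35. Every date is a Thursday.
Each is the 4th Thursday of its month.
4th Thursday of August 2033: August 25, 2033.
September 2033 — 4th Thursday is September 22, 2033.
October 2033 — 4th Thursday is October 27, 2033.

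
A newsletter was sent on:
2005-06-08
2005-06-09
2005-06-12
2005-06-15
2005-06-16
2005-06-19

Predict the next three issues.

Gaps: 1, 3, 3, 1, 3 days — not constant, but cyclic with period 3.
The events fall on every Wednesday, Thursday and Sunday.
The following Wednesday is 2005-06-22.
Next Thursday: 2005-06-23.
Next Sunday: 2005-06-26.

2005-06-22, 2005-06-23, 2005-06-26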